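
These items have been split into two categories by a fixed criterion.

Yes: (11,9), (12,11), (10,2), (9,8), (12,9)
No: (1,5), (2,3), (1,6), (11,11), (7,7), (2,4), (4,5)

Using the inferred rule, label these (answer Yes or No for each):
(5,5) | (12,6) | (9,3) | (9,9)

No, Yes, Yes, No

Comparing the two groups points to one rule — first > second.
(5,5): No (5 = 5).
(12,6): Yes (12 > 6).
(9,3): Yes (9 > 3).
(9,9): No (9 = 9).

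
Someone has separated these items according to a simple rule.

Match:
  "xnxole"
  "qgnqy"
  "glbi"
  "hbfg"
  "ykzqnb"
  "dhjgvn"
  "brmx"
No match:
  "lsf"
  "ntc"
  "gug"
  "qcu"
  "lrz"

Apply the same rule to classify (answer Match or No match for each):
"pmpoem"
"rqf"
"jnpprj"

Match, No match, Match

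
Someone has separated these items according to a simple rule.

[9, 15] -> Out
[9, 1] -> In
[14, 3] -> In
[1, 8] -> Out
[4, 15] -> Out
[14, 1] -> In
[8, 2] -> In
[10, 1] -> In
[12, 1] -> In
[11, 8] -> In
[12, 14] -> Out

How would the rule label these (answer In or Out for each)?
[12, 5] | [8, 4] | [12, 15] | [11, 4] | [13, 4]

In, In, Out, In, In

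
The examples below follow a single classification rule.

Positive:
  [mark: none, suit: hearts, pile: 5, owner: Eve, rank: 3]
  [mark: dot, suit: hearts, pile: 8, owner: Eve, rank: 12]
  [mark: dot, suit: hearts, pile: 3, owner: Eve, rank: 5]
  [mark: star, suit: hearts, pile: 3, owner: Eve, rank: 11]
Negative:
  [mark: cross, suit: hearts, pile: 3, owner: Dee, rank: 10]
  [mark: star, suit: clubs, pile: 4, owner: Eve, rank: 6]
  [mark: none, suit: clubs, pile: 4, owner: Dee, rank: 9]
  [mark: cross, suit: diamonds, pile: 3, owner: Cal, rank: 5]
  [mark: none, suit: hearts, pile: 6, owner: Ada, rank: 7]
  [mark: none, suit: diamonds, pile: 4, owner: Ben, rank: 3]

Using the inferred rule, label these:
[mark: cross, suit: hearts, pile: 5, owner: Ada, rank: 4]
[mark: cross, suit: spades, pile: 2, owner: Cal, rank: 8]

Every 'Positive' example satisfies: suit is hearts AND owner is Eve. None of the 'Negative' examples do.

Negative, Negative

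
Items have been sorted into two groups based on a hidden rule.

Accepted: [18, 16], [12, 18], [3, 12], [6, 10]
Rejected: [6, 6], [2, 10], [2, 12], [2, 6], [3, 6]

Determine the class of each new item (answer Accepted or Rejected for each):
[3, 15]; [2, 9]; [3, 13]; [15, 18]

Accepted, Rejected, Accepted, Accepted

Every 'Accepted' example satisfies: sum ≥ 15. None of the 'Rejected' examples do.
[3, 15] → 3+15 = 18 → Accepted. [2, 9] → 2+9 = 11 → Rejected. [3, 13] → 3+13 = 16 → Accepted. [15, 18] → 15+18 = 33 → Accepted.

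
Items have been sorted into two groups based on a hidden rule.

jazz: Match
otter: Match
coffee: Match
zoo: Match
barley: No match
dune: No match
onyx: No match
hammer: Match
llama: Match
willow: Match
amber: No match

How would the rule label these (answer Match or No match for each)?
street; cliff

Match, Match

Rule: has a double letter. This holds for each 'Match' example and fails for each 'No match' one.
street: 'ee' doubled, checks out → Match.
cliff: 'ff' doubled, checks out → Match.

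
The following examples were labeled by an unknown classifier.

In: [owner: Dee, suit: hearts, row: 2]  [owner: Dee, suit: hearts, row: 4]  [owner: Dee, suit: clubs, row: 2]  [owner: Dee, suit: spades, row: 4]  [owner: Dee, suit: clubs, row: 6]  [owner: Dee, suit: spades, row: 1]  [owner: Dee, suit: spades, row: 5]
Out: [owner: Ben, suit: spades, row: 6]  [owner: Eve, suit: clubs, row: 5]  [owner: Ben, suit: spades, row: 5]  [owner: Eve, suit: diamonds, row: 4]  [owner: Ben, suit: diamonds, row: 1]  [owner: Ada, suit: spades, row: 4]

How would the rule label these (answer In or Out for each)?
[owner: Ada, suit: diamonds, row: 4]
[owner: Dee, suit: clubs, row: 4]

Out, In

All 'In' examples share one property — owner is Dee — and every 'Out' example lacks it.
Out: [owner: Ada, suit: diamonds, row: 4], since owner is Ada.
In: [owner: Dee, suit: clubs, row: 4], since owner is Dee.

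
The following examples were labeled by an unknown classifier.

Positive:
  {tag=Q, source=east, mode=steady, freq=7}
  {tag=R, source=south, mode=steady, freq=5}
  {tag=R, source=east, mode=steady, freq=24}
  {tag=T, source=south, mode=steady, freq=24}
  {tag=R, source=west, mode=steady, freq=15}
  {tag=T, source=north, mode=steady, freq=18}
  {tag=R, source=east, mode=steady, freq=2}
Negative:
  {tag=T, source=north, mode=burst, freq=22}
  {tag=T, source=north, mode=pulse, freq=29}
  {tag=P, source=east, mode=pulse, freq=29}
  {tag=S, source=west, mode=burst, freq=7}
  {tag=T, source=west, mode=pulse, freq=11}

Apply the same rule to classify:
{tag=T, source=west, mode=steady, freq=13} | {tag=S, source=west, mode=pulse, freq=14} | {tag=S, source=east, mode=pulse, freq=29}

Positive, Negative, Negative

The rule appears to be: mode is steady.
{tag=T, source=west, mode=steady, freq=13} — mode is steady, hence Positive.
{tag=S, source=west, mode=pulse, freq=14} — mode is pulse, hence Negative.
{tag=S, source=east, mode=pulse, freq=29} — mode is pulse, hence Negative.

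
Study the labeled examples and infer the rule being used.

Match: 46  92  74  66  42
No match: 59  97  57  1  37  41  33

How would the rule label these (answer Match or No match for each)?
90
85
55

Match, No match, No match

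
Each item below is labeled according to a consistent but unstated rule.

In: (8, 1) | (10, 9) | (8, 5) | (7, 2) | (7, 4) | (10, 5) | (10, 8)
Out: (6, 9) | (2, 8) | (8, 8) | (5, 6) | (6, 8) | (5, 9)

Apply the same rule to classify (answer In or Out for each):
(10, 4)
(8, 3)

In, In

The rule appears to be: first > second.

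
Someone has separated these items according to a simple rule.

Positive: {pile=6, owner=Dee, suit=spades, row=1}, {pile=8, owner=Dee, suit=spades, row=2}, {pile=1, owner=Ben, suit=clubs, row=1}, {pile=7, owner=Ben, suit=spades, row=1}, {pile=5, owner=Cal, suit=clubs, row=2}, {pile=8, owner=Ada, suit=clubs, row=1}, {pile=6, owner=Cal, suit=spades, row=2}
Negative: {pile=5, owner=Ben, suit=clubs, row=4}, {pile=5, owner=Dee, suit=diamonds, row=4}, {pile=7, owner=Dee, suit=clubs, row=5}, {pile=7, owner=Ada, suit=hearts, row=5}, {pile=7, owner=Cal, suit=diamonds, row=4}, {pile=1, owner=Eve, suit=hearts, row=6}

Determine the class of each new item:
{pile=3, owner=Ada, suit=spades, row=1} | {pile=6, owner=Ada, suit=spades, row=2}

Positive, Positive

The distinguishing property — row ≤ 2 — holds for all the 'Positive' cases and none of the 'Negative' cases.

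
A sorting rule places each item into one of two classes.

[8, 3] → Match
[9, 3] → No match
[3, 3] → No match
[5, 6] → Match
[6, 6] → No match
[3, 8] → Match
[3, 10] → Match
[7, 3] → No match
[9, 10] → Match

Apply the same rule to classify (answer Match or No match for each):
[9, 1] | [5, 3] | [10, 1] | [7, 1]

No match, No match, Match, No match

'Match' ⟺ sum is odd.
[9, 1]: 9+1 = 10 — fails this test, so No match.
[5, 3]: 5+3 = 8 — fails this test, so No match.
[10, 1]: 10+1 = 11 — meets the rule, so Match.
[7, 1]: 7+1 = 8 — fails this test, so No match.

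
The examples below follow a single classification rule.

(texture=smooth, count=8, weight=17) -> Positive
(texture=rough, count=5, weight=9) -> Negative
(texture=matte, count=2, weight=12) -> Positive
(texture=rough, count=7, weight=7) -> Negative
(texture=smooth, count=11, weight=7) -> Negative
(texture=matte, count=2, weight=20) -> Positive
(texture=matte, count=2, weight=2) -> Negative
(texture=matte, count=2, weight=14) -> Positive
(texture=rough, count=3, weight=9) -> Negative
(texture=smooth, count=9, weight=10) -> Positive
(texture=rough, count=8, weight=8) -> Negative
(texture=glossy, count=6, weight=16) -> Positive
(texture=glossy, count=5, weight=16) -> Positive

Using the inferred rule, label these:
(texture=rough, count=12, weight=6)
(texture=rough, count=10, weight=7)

Negative, Negative

The common property of the 'Positive' items is: weight ≥ 10. No 'Negative' item has it.
(texture=rough, count=12, weight=6) — weight = 6, hence Negative. (texture=rough, count=10, weight=7) — weight = 7, hence Negative.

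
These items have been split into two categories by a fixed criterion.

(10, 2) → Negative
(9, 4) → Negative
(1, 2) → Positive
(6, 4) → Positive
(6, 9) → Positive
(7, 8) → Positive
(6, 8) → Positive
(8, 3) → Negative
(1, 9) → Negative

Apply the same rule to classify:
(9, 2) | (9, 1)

Negative, Negative

A rule that fits every label: |first − second| ≤ 3 — true of each 'Positive' example, false of each 'Negative' one.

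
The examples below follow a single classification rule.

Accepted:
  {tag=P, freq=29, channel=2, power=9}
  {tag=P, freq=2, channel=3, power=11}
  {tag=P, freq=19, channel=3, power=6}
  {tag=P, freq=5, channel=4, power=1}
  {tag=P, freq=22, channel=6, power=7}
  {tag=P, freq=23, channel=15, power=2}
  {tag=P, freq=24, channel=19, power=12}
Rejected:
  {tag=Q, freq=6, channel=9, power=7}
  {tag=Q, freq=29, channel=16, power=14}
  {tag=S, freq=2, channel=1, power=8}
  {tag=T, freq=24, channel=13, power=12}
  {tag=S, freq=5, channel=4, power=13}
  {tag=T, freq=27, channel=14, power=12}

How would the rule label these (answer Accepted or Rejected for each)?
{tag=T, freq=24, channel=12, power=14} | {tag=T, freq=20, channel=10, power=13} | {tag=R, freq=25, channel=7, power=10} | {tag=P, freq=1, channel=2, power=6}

Rejected, Rejected, Rejected, Accepted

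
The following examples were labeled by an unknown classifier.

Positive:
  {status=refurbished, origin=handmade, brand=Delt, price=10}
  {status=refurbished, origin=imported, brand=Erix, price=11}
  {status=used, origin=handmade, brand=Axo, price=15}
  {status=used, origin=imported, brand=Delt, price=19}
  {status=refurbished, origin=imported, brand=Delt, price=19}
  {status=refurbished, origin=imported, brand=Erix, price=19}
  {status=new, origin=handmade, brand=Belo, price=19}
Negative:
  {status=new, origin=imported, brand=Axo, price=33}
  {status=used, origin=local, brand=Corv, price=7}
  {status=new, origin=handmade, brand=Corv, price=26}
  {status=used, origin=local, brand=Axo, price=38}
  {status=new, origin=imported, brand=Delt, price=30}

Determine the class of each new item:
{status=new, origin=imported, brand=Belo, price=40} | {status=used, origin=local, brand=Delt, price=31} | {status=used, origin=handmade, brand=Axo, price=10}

Negative, Negative, Positive

Every 'Positive' example satisfies: price ≥ 10 AND price ≤ 19. None of the 'Negative' examples do.
Negative: {status=new, origin=imported, brand=Belo, price=40}, since price = 40.
Negative: {status=used, origin=local, brand=Delt, price=31}, since price = 31.
Positive: {status=used, origin=handmade, brand=Axo, price=10}, since price = 10.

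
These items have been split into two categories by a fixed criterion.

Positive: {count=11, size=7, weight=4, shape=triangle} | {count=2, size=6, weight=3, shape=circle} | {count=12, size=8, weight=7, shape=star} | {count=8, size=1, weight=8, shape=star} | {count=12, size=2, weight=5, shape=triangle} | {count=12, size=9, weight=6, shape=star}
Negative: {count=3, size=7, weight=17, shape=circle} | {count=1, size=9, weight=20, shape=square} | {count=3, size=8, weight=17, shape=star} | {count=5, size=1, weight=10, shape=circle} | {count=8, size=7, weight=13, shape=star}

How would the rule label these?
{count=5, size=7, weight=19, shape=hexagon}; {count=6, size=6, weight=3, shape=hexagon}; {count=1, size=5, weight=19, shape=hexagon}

Negative, Positive, Negative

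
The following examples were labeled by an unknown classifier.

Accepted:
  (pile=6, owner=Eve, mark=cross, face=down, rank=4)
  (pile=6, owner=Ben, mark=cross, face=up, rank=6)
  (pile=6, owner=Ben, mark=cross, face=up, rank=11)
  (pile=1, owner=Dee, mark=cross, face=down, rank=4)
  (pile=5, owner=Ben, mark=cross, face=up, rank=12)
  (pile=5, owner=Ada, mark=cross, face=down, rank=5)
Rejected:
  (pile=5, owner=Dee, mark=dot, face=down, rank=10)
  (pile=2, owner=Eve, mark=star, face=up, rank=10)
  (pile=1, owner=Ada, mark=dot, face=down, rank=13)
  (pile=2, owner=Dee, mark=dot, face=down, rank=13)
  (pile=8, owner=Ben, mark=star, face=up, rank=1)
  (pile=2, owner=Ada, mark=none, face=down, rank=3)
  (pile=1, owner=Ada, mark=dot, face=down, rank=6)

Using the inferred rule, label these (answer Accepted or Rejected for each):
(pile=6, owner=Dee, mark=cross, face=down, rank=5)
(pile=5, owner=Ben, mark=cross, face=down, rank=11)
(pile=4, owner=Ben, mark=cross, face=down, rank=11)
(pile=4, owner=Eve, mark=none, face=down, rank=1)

Checking candidate rules against both groups, what survives is: mark is cross.
(pile=6, owner=Dee, mark=cross, face=down, rank=5): Accepted (mark is cross).
(pile=5, owner=Ben, mark=cross, face=down, rank=11): Accepted (mark is cross).
(pile=4, owner=Ben, mark=cross, face=down, rank=11): Accepted (mark is cross).
(pile=4, owner=Eve, mark=none, face=down, rank=1): Rejected (mark is none).

Accepted, Accepted, Accepted, Rejected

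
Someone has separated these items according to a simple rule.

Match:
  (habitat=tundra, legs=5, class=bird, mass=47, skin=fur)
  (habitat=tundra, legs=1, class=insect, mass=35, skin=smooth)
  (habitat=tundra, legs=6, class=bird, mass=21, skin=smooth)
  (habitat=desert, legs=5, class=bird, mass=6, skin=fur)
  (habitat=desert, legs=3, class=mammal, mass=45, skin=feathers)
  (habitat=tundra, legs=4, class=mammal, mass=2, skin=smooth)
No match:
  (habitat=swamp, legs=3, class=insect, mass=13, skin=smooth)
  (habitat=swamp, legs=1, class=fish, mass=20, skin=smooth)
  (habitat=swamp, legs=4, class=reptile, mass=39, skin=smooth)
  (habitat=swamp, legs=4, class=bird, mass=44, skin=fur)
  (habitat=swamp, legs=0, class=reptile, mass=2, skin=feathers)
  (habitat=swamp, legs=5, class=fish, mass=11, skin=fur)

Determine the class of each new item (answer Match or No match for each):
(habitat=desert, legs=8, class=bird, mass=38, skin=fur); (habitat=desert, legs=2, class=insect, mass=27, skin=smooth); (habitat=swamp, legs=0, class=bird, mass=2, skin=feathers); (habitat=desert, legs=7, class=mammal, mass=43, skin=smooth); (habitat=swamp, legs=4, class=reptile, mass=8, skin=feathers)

All 'Match' examples share one property — habitat is not swamp — and every 'No match' example lacks it.

Match, Match, No match, Match, No match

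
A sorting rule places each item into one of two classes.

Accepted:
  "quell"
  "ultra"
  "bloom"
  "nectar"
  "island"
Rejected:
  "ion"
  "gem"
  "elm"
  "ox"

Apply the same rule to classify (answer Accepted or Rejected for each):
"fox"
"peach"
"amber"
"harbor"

The pattern is that an item is 'Accepted' exactly when: length ≥ 5.
"fox": length 3, lacks this property → Rejected.
"peach": length 5, checks out → Accepted.
"amber": length 5, checks out → Accepted.
"harbor": length 6, checks out → Accepted.

Rejected, Accepted, Accepted, Accepted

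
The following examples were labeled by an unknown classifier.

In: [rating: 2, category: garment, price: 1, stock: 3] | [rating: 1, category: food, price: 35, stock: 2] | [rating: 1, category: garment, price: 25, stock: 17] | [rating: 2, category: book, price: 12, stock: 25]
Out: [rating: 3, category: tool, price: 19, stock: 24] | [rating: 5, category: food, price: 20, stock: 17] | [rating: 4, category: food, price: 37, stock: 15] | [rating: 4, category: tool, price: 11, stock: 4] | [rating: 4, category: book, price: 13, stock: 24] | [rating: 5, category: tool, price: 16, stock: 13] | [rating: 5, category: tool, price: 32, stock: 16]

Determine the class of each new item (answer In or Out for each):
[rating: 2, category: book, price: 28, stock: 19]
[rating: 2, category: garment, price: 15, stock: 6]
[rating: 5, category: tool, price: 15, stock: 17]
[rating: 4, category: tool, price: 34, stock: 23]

In, In, Out, Out

The distinguishing property — rating ≤ 2 — holds for all the 'In' cases and none of the 'Out' cases.
[rating: 2, category: book, price: 28, stock: 19] → rating = 2 → In. [rating: 2, category: garment, price: 15, stock: 6] → rating = 2 → In. [rating: 5, category: tool, price: 15, stock: 17] → rating = 5 → Out. [rating: 4, category: tool, price: 34, stock: 23] → rating = 4 → Out.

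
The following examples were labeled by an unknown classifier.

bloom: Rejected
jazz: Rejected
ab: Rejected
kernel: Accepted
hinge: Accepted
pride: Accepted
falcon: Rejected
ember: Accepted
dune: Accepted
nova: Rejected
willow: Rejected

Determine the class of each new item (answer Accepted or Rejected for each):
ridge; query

Accepted, Accepted

The simplest hypothesis consistent with all the labels is: contains 'e'.
ridge — has 'e', hence Accepted. query — has 'e', hence Accepted.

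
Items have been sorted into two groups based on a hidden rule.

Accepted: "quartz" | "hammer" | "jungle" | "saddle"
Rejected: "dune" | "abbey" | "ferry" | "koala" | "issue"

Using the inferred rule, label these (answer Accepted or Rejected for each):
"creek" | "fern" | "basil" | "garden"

One predicate separates the groups cleanly: length 6.
"creek" → length 5 → Rejected. "fern" → length 4 → Rejected. "basil" → length 5 → Rejected. "garden" → length 6 → Accepted.

Rejected, Rejected, Rejected, Accepted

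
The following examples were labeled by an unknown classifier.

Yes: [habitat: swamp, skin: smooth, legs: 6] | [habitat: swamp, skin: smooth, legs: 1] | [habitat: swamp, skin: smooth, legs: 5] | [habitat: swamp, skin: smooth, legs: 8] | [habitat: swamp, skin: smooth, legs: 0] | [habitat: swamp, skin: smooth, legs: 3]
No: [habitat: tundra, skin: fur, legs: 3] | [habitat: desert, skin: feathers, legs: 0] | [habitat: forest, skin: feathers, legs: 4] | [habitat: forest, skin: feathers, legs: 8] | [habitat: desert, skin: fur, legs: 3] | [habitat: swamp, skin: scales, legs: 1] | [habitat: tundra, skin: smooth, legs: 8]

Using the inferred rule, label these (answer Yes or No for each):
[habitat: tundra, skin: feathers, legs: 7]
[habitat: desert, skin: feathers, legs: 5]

One predicate separates the groups cleanly: habitat is swamp AND skin is smooth.
[habitat: tundra, skin: feathers, legs: 7] → habitat is tundra, skin is feathers → No.
[habitat: desert, skin: feathers, legs: 5] → habitat is desert, skin is feathers → No.

No, No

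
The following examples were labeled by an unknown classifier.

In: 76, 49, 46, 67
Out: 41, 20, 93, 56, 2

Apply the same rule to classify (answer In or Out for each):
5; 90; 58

Looking at the examples, the only property every 'In' case has and every 'Out' case lacks is: ≡ 1 (mod 3).
Out: 5, since 5 mod 3 = 2.
Out: 90, since 90 mod 3 = 0.
In: 58, since 58 mod 3 = 1.

Out, Out, In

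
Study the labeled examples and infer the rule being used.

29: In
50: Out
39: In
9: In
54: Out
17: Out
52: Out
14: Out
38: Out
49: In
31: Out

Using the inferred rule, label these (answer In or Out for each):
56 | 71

Out, Out

The simplest hypothesis consistent with all the labels is: ends in digit 9.
56 — last digit 6, hence Out. 71 — last digit 1, hence Out.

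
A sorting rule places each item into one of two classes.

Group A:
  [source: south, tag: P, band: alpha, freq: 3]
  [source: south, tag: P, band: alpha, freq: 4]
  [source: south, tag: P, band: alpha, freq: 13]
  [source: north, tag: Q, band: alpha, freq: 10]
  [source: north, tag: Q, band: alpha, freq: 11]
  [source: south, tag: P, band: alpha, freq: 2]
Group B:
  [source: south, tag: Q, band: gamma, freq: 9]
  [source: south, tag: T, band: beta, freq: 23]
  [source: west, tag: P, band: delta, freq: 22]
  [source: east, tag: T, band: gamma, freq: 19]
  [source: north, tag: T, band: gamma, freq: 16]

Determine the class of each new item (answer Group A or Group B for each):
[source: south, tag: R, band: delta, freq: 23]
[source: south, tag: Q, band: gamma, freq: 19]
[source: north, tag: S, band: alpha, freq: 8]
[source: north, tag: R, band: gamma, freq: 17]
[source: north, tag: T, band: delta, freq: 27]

The rule appears to be: band is alpha.

Group B, Group B, Group A, Group B, Group B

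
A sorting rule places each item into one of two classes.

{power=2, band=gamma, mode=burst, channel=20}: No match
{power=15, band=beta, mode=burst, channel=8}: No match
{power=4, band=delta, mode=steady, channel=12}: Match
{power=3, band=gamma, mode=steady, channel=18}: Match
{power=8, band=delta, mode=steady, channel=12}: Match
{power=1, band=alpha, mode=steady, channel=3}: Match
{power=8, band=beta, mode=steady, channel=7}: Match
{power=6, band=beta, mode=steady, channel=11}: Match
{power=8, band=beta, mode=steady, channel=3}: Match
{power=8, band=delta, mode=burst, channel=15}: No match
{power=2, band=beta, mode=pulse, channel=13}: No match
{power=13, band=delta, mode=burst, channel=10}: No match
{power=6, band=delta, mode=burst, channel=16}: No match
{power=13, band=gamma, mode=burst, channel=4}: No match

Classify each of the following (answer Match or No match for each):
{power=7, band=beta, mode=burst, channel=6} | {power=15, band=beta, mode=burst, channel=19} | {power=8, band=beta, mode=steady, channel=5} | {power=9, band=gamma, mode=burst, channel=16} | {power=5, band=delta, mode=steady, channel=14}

No match, No match, Match, No match, Match

A rule that fits every label: mode is steady — true of each 'Match' example, false of each 'No match' one.
No match: {power=7, band=beta, mode=burst, channel=6}, since mode is burst.
No match: {power=15, band=beta, mode=burst, channel=19}, since mode is burst.
Match: {power=8, band=beta, mode=steady, channel=5}, since mode is steady.
No match: {power=9, band=gamma, mode=burst, channel=16}, since mode is burst.
Match: {power=5, band=delta, mode=steady, channel=14}, since mode is steady.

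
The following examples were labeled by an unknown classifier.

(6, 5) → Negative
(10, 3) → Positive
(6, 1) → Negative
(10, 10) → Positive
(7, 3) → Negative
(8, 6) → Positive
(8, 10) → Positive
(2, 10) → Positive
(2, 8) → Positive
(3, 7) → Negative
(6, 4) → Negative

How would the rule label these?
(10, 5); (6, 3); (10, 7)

'Positive' ⟺ max ≥ 8.

Positive, Negative, Positive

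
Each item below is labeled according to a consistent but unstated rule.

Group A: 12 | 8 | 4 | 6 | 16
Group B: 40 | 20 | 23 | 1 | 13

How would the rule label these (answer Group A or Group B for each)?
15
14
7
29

Group B, Group A, Group B, Group B

The common property of the 'Group A' items is: even AND at most 16. No 'Group B' item has it.
15: 15 is odd, 15 ≤ 16 — fails this test, so Group B. 14: 14 is even, 14 ≤ 16 — passes, so Group A. 7: 7 is odd, 7 ≤ 16 — fails this test, so Group B. 29: 29 is odd, 29 > 16 — fails this test, so Group B.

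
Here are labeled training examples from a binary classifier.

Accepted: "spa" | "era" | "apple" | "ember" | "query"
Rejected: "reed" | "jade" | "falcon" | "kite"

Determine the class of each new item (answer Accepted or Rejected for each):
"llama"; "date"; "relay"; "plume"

Accepted, Rejected, Accepted, Accepted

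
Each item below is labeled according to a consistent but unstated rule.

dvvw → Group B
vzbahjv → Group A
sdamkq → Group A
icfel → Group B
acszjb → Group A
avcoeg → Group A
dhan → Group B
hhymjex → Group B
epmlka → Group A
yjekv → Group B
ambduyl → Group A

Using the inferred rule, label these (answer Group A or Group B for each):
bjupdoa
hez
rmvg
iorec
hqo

Group A, Group B, Group B, Group B, Group B

'Group A' ⟺ length ≥ 5 AND contains 'a'.
bjupdoa — length 7, has 'a', hence Group A. hez — length 3, no 'a', hence Group B. rmvg — length 4, no 'a', hence Group B. iorec — length 5, no 'a', hence Group B. hqo — length 3, no 'a', hence Group B.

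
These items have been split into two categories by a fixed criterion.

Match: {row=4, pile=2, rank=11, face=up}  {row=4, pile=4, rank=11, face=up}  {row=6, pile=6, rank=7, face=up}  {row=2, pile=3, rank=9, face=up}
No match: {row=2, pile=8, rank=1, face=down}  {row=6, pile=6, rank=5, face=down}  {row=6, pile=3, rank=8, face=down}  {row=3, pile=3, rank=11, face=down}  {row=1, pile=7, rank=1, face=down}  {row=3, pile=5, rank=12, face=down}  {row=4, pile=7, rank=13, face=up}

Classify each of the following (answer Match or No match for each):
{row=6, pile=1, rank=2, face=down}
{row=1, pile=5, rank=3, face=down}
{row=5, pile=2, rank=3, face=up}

'Match' ⟺ face is up AND pile ≤ 6.

No match, No match, Match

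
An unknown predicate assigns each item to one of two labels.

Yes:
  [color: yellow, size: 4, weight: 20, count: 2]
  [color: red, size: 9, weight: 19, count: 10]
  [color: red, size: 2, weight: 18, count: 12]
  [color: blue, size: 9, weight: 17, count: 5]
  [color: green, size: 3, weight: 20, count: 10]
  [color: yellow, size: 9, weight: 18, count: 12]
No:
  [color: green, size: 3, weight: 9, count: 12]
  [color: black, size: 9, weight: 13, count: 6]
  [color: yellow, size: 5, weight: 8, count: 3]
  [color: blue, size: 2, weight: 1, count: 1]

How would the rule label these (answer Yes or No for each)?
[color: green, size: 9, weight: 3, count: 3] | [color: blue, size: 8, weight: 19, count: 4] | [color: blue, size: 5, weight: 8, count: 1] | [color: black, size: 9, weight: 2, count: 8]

No, Yes, No, No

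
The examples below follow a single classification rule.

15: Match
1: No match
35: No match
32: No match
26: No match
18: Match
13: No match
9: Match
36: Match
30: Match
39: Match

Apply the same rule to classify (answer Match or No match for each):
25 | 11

No match, No match

The classifier is using: multiple of 3.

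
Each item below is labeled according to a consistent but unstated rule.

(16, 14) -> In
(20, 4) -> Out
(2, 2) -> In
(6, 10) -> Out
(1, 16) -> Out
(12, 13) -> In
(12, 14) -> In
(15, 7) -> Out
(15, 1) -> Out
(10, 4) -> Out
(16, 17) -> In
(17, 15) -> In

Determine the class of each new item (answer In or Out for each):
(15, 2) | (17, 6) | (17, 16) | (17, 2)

Out, Out, In, Out

The simplest hypothesis consistent with all the labels is: |first − second| ≤ 2.
(15, 2) — |15−2| = 13, hence Out. (17, 6) — |17−6| = 11, hence Out. (17, 16) — |17−16| = 1, hence In. (17, 2) — |17−2| = 15, hence Out.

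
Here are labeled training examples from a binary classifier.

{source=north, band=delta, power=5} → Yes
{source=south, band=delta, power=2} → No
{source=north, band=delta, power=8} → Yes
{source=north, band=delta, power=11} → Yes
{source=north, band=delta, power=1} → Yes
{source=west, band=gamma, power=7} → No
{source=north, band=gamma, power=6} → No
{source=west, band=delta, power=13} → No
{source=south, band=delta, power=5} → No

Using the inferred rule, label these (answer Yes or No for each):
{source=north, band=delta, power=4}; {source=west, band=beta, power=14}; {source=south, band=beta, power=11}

Yes, No, No

The common property of the 'Yes' items is: source is north AND band is delta. No 'No' item has it.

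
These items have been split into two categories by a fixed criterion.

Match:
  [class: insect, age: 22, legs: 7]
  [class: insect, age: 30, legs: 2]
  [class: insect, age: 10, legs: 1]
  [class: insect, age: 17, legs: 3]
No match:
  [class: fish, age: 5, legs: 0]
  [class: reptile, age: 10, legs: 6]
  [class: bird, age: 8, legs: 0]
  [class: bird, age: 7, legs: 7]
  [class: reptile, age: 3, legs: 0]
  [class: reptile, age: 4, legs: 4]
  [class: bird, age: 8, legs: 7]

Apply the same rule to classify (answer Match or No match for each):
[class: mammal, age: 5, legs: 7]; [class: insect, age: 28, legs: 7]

No match, Match

Rule: class is insect. This holds for each 'Match' example and fails for each 'No match' one.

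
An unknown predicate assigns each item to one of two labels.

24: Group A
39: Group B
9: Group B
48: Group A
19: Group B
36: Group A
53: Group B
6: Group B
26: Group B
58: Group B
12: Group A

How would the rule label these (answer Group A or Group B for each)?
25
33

A rule that fits every label: multiple of 4 — true of each 'Group A' example, false of each 'Group B' one.
25: 25 = 4·6 + 1, does not fit → Group B. 33: 33 = 4·8 + 1, does not fit → Group B.

Group B, Group B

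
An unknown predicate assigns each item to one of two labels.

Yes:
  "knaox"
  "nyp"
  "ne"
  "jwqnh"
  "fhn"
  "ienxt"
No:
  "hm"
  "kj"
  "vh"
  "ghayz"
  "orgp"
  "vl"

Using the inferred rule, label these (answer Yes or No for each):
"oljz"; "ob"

Checking candidate rules against both groups, what survives is: contains 'n'.
"oljz" — no 'n', hence No.
"ob" — no 'n', hence No.

No, No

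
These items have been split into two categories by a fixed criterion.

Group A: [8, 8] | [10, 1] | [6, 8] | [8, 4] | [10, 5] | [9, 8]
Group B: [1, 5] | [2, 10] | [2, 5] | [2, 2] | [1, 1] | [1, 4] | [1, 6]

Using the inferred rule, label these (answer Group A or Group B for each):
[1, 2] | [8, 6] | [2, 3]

The pattern is that an item is 'Group A' exactly when: first ≥ 4.
[1, 2] → first 1 → Group B. [8, 6] → first 8 → Group A. [2, 3] → first 2 → Group B.

Group B, Group A, Group B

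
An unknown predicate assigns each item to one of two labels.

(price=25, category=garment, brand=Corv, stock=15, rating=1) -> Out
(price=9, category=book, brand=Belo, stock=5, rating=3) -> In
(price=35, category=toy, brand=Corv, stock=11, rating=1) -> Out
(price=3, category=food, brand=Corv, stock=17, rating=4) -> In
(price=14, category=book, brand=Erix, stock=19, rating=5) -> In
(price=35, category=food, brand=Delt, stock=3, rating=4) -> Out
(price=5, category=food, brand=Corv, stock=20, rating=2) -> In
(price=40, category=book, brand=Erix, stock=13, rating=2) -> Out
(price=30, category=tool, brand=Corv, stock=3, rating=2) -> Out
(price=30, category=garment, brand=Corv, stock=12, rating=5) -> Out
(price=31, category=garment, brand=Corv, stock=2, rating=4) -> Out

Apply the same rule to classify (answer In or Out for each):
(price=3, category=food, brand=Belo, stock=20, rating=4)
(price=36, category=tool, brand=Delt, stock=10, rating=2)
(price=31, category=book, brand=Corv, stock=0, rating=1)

Rule: price ≤ 14. This holds for each 'In' example and fails for each 'Out' one.

In, Out, Out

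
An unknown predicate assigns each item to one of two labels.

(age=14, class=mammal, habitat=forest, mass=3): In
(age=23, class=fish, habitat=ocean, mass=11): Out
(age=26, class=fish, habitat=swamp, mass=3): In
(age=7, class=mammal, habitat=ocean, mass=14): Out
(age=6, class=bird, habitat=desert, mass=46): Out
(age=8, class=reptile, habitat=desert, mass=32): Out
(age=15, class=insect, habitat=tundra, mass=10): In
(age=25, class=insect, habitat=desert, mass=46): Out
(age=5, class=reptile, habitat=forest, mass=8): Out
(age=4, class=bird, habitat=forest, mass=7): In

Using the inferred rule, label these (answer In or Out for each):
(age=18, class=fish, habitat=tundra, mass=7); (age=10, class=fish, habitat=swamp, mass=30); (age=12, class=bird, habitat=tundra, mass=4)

A rule that fits every label: habitat is tundra OR mass ≤ 7 — true of each 'In' example, false of each 'Out' one.
(age=18, class=fish, habitat=tundra, mass=7): habitat is tundra, mass = 7, satisfies this → In.
(age=10, class=fish, habitat=swamp, mass=30): habitat is swamp, mass = 30, doesn't qualify → Out.
(age=12, class=bird, habitat=tundra, mass=4): habitat is tundra, mass = 4, satisfies this → In.

In, Out, In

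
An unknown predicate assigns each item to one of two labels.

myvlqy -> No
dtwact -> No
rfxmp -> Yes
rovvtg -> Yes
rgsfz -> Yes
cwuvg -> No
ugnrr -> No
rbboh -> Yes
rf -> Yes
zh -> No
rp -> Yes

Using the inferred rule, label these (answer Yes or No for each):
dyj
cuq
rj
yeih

No, No, Yes, No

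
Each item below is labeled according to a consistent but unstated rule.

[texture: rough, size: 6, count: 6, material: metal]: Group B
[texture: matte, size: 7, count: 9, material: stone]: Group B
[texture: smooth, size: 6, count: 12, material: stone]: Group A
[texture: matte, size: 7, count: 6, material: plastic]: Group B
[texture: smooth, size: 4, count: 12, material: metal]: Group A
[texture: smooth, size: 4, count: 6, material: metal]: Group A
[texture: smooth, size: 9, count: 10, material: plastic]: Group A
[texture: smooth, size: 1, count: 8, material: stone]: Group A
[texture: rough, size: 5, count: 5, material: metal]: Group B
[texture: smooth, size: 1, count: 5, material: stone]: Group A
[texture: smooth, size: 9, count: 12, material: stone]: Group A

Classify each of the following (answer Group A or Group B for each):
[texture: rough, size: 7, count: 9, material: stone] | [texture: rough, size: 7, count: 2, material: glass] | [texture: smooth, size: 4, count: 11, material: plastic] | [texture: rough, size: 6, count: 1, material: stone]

Group B, Group B, Group A, Group B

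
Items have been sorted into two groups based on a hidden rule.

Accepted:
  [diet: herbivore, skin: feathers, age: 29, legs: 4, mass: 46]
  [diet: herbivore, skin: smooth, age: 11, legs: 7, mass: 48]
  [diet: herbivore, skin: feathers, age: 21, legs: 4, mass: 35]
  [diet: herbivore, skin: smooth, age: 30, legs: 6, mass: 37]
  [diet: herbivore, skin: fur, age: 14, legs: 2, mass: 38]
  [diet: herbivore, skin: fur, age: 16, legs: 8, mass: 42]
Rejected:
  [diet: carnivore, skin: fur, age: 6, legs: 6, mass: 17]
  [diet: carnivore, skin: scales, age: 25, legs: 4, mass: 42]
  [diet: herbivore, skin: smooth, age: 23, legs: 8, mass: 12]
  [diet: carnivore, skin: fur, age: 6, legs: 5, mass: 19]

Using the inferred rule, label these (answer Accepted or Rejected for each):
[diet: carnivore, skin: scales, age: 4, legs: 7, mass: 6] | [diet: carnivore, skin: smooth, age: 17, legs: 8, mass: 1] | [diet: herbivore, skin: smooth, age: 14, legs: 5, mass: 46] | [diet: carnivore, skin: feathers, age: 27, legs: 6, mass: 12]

Rejected, Rejected, Accepted, Rejected

'Accepted' ⟺ diet is herbivore AND mass ≥ 17.
[diet: carnivore, skin: scales, age: 4, legs: 7, mass: 6] → diet is carnivore, mass = 6 → Rejected.
[diet: carnivore, skin: smooth, age: 17, legs: 8, mass: 1] → diet is carnivore, mass = 1 → Rejected.
[diet: herbivore, skin: smooth, age: 14, legs: 5, mass: 46] → diet is herbivore, mass = 46 → Accepted.
[diet: carnivore, skin: feathers, age: 27, legs: 6, mass: 12] → diet is carnivore, mass = 12 → Rejected.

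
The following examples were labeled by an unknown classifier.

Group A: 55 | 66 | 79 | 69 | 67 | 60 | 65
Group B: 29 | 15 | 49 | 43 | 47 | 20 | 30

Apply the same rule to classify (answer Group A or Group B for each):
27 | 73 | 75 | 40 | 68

Rule: at least 55. This holds for each 'Group A' example and fails for each 'Group B' one.

Group B, Group A, Group A, Group B, Group A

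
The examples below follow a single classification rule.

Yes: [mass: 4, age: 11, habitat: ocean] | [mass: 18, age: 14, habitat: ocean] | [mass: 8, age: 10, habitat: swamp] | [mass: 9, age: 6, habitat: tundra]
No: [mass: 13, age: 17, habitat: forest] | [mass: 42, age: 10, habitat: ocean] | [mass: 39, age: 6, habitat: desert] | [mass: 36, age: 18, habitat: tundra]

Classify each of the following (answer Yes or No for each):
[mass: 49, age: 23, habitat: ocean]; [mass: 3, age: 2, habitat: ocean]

A rule that fits every label: age ≤ 14 AND mass ≤ 18 — true of each 'Yes' example, false of each 'No' one.
[mass: 49, age: 23, habitat: ocean]: No (age = 23, mass = 49).
[mass: 3, age: 2, habitat: ocean]: Yes (age = 2, mass = 3).

No, Yes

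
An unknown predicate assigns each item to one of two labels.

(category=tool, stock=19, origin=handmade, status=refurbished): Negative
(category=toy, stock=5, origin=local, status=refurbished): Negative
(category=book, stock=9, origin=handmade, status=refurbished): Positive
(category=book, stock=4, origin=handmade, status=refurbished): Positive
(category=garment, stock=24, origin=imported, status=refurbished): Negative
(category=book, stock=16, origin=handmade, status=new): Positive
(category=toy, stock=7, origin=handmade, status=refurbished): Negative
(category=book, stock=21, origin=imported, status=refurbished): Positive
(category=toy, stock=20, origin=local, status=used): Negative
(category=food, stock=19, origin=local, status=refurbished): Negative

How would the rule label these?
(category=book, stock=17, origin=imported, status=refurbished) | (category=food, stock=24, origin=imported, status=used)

Positive, Negative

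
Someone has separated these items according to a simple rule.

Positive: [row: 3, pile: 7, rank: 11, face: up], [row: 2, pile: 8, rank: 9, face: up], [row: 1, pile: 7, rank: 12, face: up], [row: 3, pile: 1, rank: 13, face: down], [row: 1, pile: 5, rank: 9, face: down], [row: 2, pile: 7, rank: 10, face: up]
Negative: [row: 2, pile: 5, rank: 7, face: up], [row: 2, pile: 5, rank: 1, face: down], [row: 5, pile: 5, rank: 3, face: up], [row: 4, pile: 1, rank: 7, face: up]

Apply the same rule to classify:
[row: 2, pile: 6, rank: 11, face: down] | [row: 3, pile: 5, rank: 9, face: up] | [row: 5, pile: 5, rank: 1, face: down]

Positive, Positive, Negative

The distinguishing property — rank ≥ 9 — holds for all the 'Positive' cases and none of the 'Negative' cases.
Positive: [row: 2, pile: 6, rank: 11, face: down], since rank = 11.
Positive: [row: 3, pile: 5, rank: 9, face: up], since rank = 9.
Negative: [row: 5, pile: 5, rank: 1, face: down], since rank = 1.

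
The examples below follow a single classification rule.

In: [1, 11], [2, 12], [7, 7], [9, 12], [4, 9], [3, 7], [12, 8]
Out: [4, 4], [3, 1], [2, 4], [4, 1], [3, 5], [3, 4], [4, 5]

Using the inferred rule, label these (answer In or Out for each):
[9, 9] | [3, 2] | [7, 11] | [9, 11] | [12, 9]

In, Out, In, In, In

The distinguishing property — sum ≥ 10 — holds for all the 'In' cases and none of the 'Out' cases.
In: [9, 9], since 9+9 = 18. Out: [3, 2], since 3+2 = 5. In: [7, 11], since 7+11 = 18. In: [9, 11], since 9+11 = 20. In: [12, 9], since 12+9 = 21.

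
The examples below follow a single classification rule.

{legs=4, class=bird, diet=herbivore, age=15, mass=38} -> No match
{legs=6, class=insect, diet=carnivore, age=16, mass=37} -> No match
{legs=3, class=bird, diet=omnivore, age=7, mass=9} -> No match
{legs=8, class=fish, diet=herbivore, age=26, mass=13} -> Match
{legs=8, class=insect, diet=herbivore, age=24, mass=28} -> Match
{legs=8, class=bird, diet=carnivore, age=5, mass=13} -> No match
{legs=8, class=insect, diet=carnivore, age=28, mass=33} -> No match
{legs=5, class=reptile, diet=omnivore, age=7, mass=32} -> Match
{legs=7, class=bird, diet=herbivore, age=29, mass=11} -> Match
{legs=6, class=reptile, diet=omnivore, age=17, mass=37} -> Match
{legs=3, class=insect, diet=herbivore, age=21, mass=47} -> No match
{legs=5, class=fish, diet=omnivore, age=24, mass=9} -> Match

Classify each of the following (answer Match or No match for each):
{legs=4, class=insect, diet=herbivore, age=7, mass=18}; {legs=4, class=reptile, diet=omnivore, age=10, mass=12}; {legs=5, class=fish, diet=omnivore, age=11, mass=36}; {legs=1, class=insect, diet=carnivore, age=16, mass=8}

The distinguishing property — diet is not carnivore AND legs ≥ 5 — holds for all the 'Match' cases and none of the 'No match' cases.
{legs=4, class=insect, diet=herbivore, age=7, mass=18}: No match (diet is herbivore, legs = 4).
{legs=4, class=reptile, diet=omnivore, age=10, mass=12}: No match (diet is omnivore, legs = 4).
{legs=5, class=fish, diet=omnivore, age=11, mass=36}: Match (diet is omnivore, legs = 5).
{legs=1, class=insect, diet=carnivore, age=16, mass=8}: No match (diet is carnivore, legs = 1).

No match, No match, Match, No match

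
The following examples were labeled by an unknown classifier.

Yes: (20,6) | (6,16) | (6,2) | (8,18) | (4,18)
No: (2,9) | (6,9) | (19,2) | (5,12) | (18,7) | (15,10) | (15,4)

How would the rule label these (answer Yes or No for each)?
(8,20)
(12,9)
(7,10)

Yes, No, No

The pattern is that an item is 'Yes' exactly when: sum is even.
(8,20) → 8+20 = 28 → Yes.
(12,9) → 12+9 = 21 → No.
(7,10) → 7+10 = 17 → No.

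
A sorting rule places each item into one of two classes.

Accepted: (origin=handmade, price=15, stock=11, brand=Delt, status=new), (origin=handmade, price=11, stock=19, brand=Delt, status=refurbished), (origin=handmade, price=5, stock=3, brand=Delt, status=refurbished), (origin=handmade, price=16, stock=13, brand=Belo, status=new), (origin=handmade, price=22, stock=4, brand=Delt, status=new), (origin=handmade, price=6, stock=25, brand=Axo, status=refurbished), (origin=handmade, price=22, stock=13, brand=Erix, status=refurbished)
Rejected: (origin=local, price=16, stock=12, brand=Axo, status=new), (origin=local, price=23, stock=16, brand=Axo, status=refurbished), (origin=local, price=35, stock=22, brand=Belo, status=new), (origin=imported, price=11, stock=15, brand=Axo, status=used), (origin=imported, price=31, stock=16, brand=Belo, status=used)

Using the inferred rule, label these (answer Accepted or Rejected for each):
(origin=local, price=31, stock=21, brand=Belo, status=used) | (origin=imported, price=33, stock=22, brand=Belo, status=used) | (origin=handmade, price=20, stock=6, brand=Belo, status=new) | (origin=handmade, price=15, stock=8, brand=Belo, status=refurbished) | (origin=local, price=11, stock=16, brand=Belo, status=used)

Every 'Accepted' example satisfies: origin is handmade. None of the 'Rejected' examples do.
(origin=local, price=31, stock=21, brand=Belo, status=used) — origin is local, hence Rejected.
(origin=imported, price=33, stock=22, brand=Belo, status=used) — origin is imported, hence Rejected.
(origin=handmade, price=20, stock=6, brand=Belo, status=new) — origin is handmade, hence Accepted.
(origin=handmade, price=15, stock=8, brand=Belo, status=refurbished) — origin is handmade, hence Accepted.
(origin=local, price=11, stock=16, brand=Belo, status=used) — origin is local, hence Rejected.

Rejected, Rejected, Accepted, Accepted, Rejected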